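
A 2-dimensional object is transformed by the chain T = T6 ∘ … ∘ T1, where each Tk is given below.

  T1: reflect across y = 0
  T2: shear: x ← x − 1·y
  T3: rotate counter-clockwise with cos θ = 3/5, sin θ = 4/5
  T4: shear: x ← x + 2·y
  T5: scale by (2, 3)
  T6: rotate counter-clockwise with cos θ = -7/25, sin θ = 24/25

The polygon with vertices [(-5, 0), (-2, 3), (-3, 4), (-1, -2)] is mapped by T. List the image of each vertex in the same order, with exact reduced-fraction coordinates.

T1 reflect across y = 0: (-5, 0) → (-5, 0); (-2, 3) → (-2, -3); (-3, 4) → (-3, -4); (-1, -2) → (-1, 2)
T2 shear: x ← x − 1·y: (-5, 0) → (-5, 0); (-2, -3) → (1, -3); (-3, -4) → (1, -4); (-1, 2) → (-3, 2)
T3 rotate counter-clockwise with cos θ = 3/5, sin θ = 4/5: (-5, 0) → (-3, -4); (1, -3) → (3, -1); (1, -4) → (19/5, -8/5); (-3, 2) → (-17/5, -6/5)
T4 shear: x ← x + 2·y: (-3, -4) → (-11, -4); (3, -1) → (1, -1); (19/5, -8/5) → (3/5, -8/5); (-17/5, -6/5) → (-29/5, -6/5)
T5 scale by (2, 3): (-11, -4) → (-22, -12); (1, -1) → (2, -3); (3/5, -8/5) → (6/5, -24/5); (-29/5, -6/5) → (-58/5, -18/5)
T6 rotate counter-clockwise with cos θ = -7/25, sin θ = 24/25: (-22, -12) → (442/25, -444/25); (2, -3) → (58/25, 69/25); (6/5, -24/5) → (534/125, 312/125); (-58/5, -18/5) → (838/125, -1266/125)

image vertices: (442/25, -444/25), (58/25, 69/25), (534/125, 312/125), (838/125, -1266/125)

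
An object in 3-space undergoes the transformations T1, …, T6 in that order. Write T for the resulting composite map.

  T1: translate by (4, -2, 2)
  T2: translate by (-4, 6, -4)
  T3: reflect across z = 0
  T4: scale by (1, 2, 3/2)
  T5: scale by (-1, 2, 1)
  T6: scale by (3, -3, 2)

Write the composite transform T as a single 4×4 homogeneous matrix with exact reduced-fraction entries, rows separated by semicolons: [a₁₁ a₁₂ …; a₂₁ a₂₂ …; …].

T1 = [1 0 0 4; 0 1 0 -2; 0 0 1 2; 0 0 0 1]
T2·T1 = [1 0 0 0; 0 1 0 4; 0 0 1 -2; 0 0 0 1]
T3·…·T1 = [1 0 0 0; 0 1 0 4; 0 0 -1 2; 0 0 0 1]
T4·…·T1 = [1 0 0 0; 0 2 0 8; 0 0 -3/2 3; 0 0 0 1]
T5·…·T1 = [-1 0 0 0; 0 4 0 16; 0 0 -3/2 3; 0 0 0 1]
T6·…·T1 = [-3 0 0 0; 0 -12 0 -48; 0 0 -3 6; 0 0 0 1]

T = [-3 0 0 0; 0 -12 0 -48; 0 0 -3 6; 0 0 0 1]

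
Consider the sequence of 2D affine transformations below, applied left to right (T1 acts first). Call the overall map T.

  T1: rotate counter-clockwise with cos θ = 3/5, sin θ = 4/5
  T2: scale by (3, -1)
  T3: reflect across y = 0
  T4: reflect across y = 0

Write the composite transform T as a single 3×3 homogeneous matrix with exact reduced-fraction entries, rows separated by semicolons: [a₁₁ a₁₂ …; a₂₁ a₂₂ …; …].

T = [9/5 -12/5 0; -4/5 -3/5 0; 0 0 1]

T1 = [3/5 -4/5 0; 4/5 3/5 0; 0 0 1]
T2·T1 = [9/5 -12/5 0; -4/5 -3/5 0; 0 0 1]
T3·…·T1 = [9/5 -12/5 0; 4/5 3/5 0; 0 0 1]
T4·…·T1 = [9/5 -12/5 0; -4/5 -3/5 0; 0 0 1]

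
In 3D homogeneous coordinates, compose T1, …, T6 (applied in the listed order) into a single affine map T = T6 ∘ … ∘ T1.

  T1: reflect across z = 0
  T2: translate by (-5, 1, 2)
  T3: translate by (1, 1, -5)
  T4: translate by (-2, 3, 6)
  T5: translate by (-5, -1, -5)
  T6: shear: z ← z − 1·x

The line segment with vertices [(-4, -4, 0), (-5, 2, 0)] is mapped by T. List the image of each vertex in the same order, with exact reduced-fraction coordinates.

T1 reflect across z = 0: (-4, -4, 0) → (-4, -4, 0); (-5, 2, 0) → (-5, 2, 0)
T2 translate by (-5, 1, 2): (-4, -4, 0) → (-9, -3, 2); (-5, 2, 0) → (-10, 3, 2)
T3 translate by (1, 1, -5): (-9, -3, 2) → (-8, -2, -3); (-10, 3, 2) → (-9, 4, -3)
T4 translate by (-2, 3, 6): (-8, -2, -3) → (-10, 1, 3); (-9, 4, -3) → (-11, 7, 3)
T5 translate by (-5, -1, -5): (-10, 1, 3) → (-15, 0, -2); (-11, 7, 3) → (-16, 6, -2)
T6 shear: z ← z − 1·x: (-15, 0, -2) → (-15, 0, 13); (-16, 6, -2) → (-16, 6, 14)

image vertices: (-15, 0, 13), (-16, 6, 14)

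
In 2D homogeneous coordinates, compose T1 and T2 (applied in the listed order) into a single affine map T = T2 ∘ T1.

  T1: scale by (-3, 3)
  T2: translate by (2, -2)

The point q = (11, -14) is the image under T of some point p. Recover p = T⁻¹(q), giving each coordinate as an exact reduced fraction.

p = (-3, -4)

T1 = [-3 0 0; 0 3 0; 0 0 1]
T2·T1 = [-3 0 2; 0 3 -2; 0 0 1]
det M = -9; M⁻¹ = [-1/3 0 2/3; 0 1/3 2/3; 0 0 1]
M⁻¹ · (11, -14)ᵀ = (-3, -4)ᵀ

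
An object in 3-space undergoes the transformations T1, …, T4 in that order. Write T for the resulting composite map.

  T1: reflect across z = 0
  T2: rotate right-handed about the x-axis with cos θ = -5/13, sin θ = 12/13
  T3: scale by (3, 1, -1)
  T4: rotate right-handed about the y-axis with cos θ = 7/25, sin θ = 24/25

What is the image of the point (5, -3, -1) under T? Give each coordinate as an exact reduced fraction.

T1 reflect across z = 0: (5, -3, -1) → (5, -3, 1)
T2 rotate right-handed about the x-axis with cos θ = -5/13, sin θ = 12/13: (5, -3, 1) → (5, 3/13, -41/13)
T3 scale by (3, 1, -1): (5, 3/13, -41/13) → (15, 3/13, 41/13)
T4 rotate right-handed about the y-axis with cos θ = 7/25, sin θ = 24/25: (15, 3/13, 41/13) → (2349/325, 3/13, -4393/325)

T(p) = (2349/325, 3/13, -4393/325)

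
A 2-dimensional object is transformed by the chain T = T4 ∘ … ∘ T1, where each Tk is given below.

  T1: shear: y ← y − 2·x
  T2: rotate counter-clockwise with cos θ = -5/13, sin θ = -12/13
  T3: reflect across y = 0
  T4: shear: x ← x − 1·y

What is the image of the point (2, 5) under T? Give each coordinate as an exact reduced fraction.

T1 shear: y ← y − 2·x: (2, 5) → (2, 1)
T2 rotate counter-clockwise with cos θ = -5/13, sin θ = -12/13: (2, 1) → (2/13, -29/13)
T3 reflect across y = 0: (2/13, -29/13) → (2/13, 29/13)
T4 shear: x ← x − 1·y: (2/13, 29/13) → (-27/13, 29/13)

T(p) = (-27/13, 29/13)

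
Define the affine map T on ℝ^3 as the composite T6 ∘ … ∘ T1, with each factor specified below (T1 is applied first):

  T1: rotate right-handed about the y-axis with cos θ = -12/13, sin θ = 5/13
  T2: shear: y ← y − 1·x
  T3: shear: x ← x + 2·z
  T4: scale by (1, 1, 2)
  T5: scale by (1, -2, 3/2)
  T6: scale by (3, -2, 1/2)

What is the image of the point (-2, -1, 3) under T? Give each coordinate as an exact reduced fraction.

T1 rotate right-handed about the y-axis with cos θ = -12/13, sin θ = 5/13: (-2, -1, 3) → (3, -1, -2)
T2 shear: y ← y − 1·x: (3, -1, -2) → (3, -4, -2)
T3 shear: x ← x + 2·z: (3, -4, -2) → (-1, -4, -2)
T4 scale by (1, 1, 2): (-1, -4, -2) → (-1, -4, -4)
T5 scale by (1, -2, 3/2): (-1, -4, -4) → (-1, 8, -6)
T6 scale by (3, -2, 1/2): (-1, 8, -6) → (-3, -16, -3)

T(p) = (-3, -16, -3)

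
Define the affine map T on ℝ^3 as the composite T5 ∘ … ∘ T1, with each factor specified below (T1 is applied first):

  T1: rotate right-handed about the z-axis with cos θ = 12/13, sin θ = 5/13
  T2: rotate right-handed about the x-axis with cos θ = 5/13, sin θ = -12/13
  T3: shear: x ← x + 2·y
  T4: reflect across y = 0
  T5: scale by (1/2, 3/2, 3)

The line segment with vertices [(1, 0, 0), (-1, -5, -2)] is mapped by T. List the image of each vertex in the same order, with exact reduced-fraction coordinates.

image vertices: (103/169, -75/338, -180/169), (-85/26, 147/26, 150/13)

T1 rotate right-handed about the z-axis with cos θ = 12/13, sin θ = 5/13: (1, 0, 0) → (12/13, 5/13, 0); (-1, -5, -2) → (1, -5, -2)
T2 rotate right-handed about the x-axis with cos θ = 5/13, sin θ = -12/13: (12/13, 5/13, 0) → (12/13, 25/169, -60/169); (1, -5, -2) → (1, -49/13, 50/13)
T3 shear: x ← x + 2·y: (12/13, 25/169, -60/169) → (206/169, 25/169, -60/169); (1, -49/13, 50/13) → (-85/13, -49/13, 50/13)
T4 reflect across y = 0: (206/169, 25/169, -60/169) → (206/169, -25/169, -60/169); (-85/13, -49/13, 50/13) → (-85/13, 49/13, 50/13)
T5 scale by (1/2, 3/2, 3): (206/169, -25/169, -60/169) → (103/169, -75/338, -180/169); (-85/13, 49/13, 50/13) → (-85/26, 147/26, 150/13)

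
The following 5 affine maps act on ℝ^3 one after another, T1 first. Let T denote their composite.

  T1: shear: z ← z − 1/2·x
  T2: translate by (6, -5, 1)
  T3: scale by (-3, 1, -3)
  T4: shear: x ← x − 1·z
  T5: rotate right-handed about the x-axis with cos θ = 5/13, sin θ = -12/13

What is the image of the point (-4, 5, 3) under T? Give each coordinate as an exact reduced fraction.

T(p) = (12, -216/13, -90/13)

T1 shear: z ← z − 1/2·x: (-4, 5, 3) → (-4, 5, 5)
T2 translate by (6, -5, 1): (-4, 5, 5) → (2, 0, 6)
T3 scale by (-3, 1, -3): (2, 0, 6) → (-6, 0, -18)
T4 shear: x ← x − 1·z: (-6, 0, -18) → (12, 0, -18)
T5 rotate right-handed about the x-axis with cos θ = 5/13, sin θ = -12/13: (12, 0, -18) → (12, -216/13, -90/13)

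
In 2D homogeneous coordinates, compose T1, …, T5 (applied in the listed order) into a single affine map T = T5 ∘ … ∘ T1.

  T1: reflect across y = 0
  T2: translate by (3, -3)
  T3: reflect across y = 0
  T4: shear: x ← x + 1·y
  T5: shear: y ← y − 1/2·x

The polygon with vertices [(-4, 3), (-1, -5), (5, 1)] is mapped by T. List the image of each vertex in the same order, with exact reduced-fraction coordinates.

T1 reflect across y = 0: (-4, 3) → (-4, -3); (-1, -5) → (-1, 5); (5, 1) → (5, -1)
T2 translate by (3, -3): (-4, -3) → (-1, -6); (-1, 5) → (2, 2); (5, -1) → (8, -4)
T3 reflect across y = 0: (-1, -6) → (-1, 6); (2, 2) → (2, -2); (8, -4) → (8, 4)
T4 shear: x ← x + 1·y: (-1, 6) → (5, 6); (2, -2) → (0, -2); (8, 4) → (12, 4)
T5 shear: y ← y − 1/2·x: (5, 6) → (5, 7/2); (0, -2) → (0, -2); (12, 4) → (12, -2)

image vertices: (5, 7/2), (0, -2), (12, -2)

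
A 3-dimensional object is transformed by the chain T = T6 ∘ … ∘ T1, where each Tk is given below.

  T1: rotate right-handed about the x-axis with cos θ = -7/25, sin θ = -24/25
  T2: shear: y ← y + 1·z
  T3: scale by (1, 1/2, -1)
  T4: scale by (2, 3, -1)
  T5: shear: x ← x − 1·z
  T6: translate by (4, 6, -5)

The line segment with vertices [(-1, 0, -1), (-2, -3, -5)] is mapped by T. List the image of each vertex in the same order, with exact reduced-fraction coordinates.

T1 rotate right-handed about the x-axis with cos θ = -7/25, sin θ = -24/25: (-1, 0, -1) → (-1, -24/25, 7/25); (-2, -3, -5) → (-2, -99/25, 107/25)
T2 shear: y ← y + 1·z: (-1, -24/25, 7/25) → (-1, -17/25, 7/25); (-2, -99/25, 107/25) → (-2, 8/25, 107/25)
T3 scale by (1, 1/2, -1): (-1, -17/25, 7/25) → (-1, -17/50, -7/25); (-2, 8/25, 107/25) → (-2, 4/25, -107/25)
T4 scale by (2, 3, -1): (-1, -17/50, -7/25) → (-2, -51/50, 7/25); (-2, 4/25, -107/25) → (-4, 12/25, 107/25)
T5 shear: x ← x − 1·z: (-2, -51/50, 7/25) → (-57/25, -51/50, 7/25); (-4, 12/25, 107/25) → (-207/25, 12/25, 107/25)
T6 translate by (4, 6, -5): (-57/25, -51/50, 7/25) → (43/25, 249/50, -118/25); (-207/25, 12/25, 107/25) → (-107/25, 162/25, -18/25)

image vertices: (43/25, 249/50, -118/25), (-107/25, 162/25, -18/25)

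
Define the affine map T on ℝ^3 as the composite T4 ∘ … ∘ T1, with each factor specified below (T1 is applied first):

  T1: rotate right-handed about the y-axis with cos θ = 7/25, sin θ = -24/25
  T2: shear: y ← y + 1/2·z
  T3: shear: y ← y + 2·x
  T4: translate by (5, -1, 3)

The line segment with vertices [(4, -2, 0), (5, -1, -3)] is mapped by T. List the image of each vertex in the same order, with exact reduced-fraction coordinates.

image vertices: (153/25, 29/25, 171/25), (232/25, 427/50, 174/25)

T1 rotate right-handed about the y-axis with cos θ = 7/25, sin θ = -24/25: (4, -2, 0) → (28/25, -2, 96/25); (5, -1, -3) → (107/25, -1, 99/25)
T2 shear: y ← y + 1/2·z: (28/25, -2, 96/25) → (28/25, -2/25, 96/25); (107/25, -1, 99/25) → (107/25, 49/50, 99/25)
T3 shear: y ← y + 2·x: (28/25, -2/25, 96/25) → (28/25, 54/25, 96/25); (107/25, 49/50, 99/25) → (107/25, 477/50, 99/25)
T4 translate by (5, -1, 3): (28/25, 54/25, 96/25) → (153/25, 29/25, 171/25); (107/25, 477/50, 99/25) → (232/25, 427/50, 174/25)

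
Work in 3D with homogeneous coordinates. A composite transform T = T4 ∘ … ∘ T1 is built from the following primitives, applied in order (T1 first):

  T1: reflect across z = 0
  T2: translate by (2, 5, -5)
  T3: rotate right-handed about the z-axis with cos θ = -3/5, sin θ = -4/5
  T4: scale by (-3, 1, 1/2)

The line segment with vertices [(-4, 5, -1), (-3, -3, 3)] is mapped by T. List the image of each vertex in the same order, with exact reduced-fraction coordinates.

image vertices: (-138/5, -22/5, -2), (-33/5, -2/5, -4)

T1 reflect across z = 0: (-4, 5, -1) → (-4, 5, 1); (-3, -3, 3) → (-3, -3, -3)
T2 translate by (2, 5, -5): (-4, 5, 1) → (-2, 10, -4); (-3, -3, -3) → (-1, 2, -8)
T3 rotate right-handed about the z-axis with cos θ = -3/5, sin θ = -4/5: (-2, 10, -4) → (46/5, -22/5, -4); (-1, 2, -8) → (11/5, -2/5, -8)
T4 scale by (-3, 1, 1/2): (46/5, -22/5, -4) → (-138/5, -22/5, -2); (11/5, -2/5, -8) → (-33/5, -2/5, -4)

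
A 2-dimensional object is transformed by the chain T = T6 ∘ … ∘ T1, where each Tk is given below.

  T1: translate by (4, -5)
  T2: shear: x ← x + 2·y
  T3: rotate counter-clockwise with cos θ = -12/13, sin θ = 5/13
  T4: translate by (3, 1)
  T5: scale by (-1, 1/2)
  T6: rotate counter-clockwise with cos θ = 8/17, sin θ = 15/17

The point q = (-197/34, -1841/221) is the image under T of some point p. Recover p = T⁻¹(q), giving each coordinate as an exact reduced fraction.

T1 = [1 0 4; 0 1 -5; 0 0 1]
T2·T1 = [1 2 -6; 0 1 -5; 0 0 1]
T3·…·T1 = [-12/13 -29/13 97/13; 5/13 -2/13 30/13; 0 0 1]
T4·…·T1 = [-12/13 -29/13 136/13; 5/13 -2/13 43/13; 0 0 1]
T5·…·T1 = [12/13 29/13 -136/13; 5/26 -1/13 43/26; 0 0 1]
T6·…·T1 = [9/34 19/17 -217/34; 200/221 427/221 -1868/221; 0 0 1]
det M = -1/2; M⁻¹ = [-854/221 38/17 -75/13; 400/221 -9/17 92/13; 0 0 1]
M⁻¹ · (-197/34, -1841/221)ᵀ = (-2, 1)ᵀ

p = (-2, 1)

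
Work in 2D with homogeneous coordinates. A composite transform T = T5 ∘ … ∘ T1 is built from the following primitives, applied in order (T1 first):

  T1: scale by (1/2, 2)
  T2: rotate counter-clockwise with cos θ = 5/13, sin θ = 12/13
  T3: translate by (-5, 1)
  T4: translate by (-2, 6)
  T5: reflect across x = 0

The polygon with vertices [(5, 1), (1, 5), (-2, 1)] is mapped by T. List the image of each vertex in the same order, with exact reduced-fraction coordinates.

image vertices: (205/26, 131/13), (417/26, 147/13), (120/13, 89/13)

T1 scale by (1/2, 2): (5, 1) → (5/2, 2); (1, 5) → (1/2, 10); (-2, 1) → (-1, 2)
T2 rotate counter-clockwise with cos θ = 5/13, sin θ = 12/13: (5/2, 2) → (-23/26, 40/13); (1/2, 10) → (-235/26, 56/13); (-1, 2) → (-29/13, -2/13)
T3 translate by (-5, 1): (-23/26, 40/13) → (-153/26, 53/13); (-235/26, 56/13) → (-365/26, 69/13); (-29/13, -2/13) → (-94/13, 11/13)
T4 translate by (-2, 6): (-153/26, 53/13) → (-205/26, 131/13); (-365/26, 69/13) → (-417/26, 147/13); (-94/13, 11/13) → (-120/13, 89/13)
T5 reflect across x = 0: (-205/26, 131/13) → (205/26, 131/13); (-417/26, 147/13) → (417/26, 147/13); (-120/13, 89/13) → (120/13, 89/13)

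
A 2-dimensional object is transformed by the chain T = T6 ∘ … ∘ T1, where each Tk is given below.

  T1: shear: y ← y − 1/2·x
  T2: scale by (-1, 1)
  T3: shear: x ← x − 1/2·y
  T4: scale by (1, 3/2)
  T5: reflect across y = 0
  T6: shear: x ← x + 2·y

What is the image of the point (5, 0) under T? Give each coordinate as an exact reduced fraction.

T1 shear: y ← y − 1/2·x: (5, 0) → (5, -5/2)
T2 scale by (-1, 1): (5, -5/2) → (-5, -5/2)
T3 shear: x ← x − 1/2·y: (-5, -5/2) → (-15/4, -5/2)
T4 scale by (1, 3/2): (-15/4, -5/2) → (-15/4, -15/4)
T5 reflect across y = 0: (-15/4, -15/4) → (-15/4, 15/4)
T6 shear: x ← x + 2·y: (-15/4, 15/4) → (15/4, 15/4)

T(p) = (15/4, 15/4)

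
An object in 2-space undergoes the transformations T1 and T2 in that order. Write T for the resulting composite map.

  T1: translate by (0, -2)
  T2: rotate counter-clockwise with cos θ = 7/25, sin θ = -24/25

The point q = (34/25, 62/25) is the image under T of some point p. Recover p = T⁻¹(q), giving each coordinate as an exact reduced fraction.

p = (-2, 4)

T1 = [1 0 0; 0 1 -2; 0 0 1]
T2·T1 = [7/25 24/25 -48/25; -24/25 7/25 -14/25; 0 0 1]
det M = 1; M⁻¹ = [7/25 -24/25 0; 24/25 7/25 2; 0 0 1]
M⁻¹ · (34/25, 62/25)ᵀ = (-2, 4)ᵀ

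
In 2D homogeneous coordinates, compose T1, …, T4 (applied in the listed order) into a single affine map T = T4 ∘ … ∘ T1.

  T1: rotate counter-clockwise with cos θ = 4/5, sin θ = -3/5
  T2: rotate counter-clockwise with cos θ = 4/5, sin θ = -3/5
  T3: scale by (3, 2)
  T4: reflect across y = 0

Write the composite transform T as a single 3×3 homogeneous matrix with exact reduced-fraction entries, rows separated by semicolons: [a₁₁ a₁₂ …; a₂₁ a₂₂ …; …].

T1 = [4/5 3/5 0; -3/5 4/5 0; 0 0 1]
T2·T1 = [7/25 24/25 0; -24/25 7/25 0; 0 0 1]
T3·…·T1 = [21/25 72/25 0; -48/25 14/25 0; 0 0 1]
T4·…·T1 = [21/25 72/25 0; 48/25 -14/25 0; 0 0 1]

T = [21/25 72/25 0; 48/25 -14/25 0; 0 0 1]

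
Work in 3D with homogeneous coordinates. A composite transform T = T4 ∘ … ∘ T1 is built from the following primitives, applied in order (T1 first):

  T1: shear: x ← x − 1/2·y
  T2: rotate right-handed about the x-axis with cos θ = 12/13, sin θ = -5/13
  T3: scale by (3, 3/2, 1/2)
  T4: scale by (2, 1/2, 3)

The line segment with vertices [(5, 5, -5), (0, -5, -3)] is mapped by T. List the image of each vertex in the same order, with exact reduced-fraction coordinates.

image vertices: (15, 105/52, -255/26), (15, -225/52, -33/26)

T1 shear: x ← x − 1/2·y: (5, 5, -5) → (5/2, 5, -5); (0, -5, -3) → (5/2, -5, -3)
T2 rotate right-handed about the x-axis with cos θ = 12/13, sin θ = -5/13: (5/2, 5, -5) → (5/2, 35/13, -85/13); (5/2, -5, -3) → (5/2, -75/13, -11/13)
T3 scale by (3, 3/2, 1/2): (5/2, 35/13, -85/13) → (15/2, 105/26, -85/26); (5/2, -75/13, -11/13) → (15/2, -225/26, -11/26)
T4 scale by (2, 1/2, 3): (15/2, 105/26, -85/26) → (15, 105/52, -255/26); (15/2, -225/26, -11/26) → (15, -225/52, -33/26)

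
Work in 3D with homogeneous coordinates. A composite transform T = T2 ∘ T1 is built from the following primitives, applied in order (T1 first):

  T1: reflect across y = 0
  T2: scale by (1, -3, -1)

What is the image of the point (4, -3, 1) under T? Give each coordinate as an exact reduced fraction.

T(p) = (4, -9, -1)

T1 reflect across y = 0: (4, -3, 1) → (4, 3, 1)
T2 scale by (1, -3, -1): (4, 3, 1) → (4, -9, -1)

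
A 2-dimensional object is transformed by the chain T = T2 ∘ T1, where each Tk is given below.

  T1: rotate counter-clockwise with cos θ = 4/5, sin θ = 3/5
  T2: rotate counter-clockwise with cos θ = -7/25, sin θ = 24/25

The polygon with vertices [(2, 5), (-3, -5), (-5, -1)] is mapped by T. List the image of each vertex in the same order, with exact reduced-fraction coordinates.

T1 rotate counter-clockwise with cos θ = 4/5, sin θ = 3/5: (2, 5) → (-7/5, 26/5); (-3, -5) → (3/5, -29/5); (-5, -1) → (-17/5, -19/5)
T2 rotate counter-clockwise with cos θ = -7/25, sin θ = 24/25: (-7/5, 26/5) → (-23/5, -14/5); (3/5, -29/5) → (27/5, 11/5); (-17/5, -19/5) → (23/5, -11/5)

image vertices: (-23/5, -14/5), (27/5, 11/5), (23/5, -11/5)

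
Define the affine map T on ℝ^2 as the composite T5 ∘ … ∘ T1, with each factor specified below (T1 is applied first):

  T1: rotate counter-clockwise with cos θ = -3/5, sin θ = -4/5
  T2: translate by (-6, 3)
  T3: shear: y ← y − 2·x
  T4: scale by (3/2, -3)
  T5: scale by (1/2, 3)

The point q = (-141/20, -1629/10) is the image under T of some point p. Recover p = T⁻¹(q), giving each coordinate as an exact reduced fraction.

p = (5, -1/2)

T1 = [-3/5 4/5 0; -4/5 -3/5 0; 0 0 1]
T2·T1 = [-3/5 4/5 -6; -4/5 -3/5 3; 0 0 1]
T3·…·T1 = [-3/5 4/5 -6; 2/5 -11/5 15; 0 0 1]
T4·…·T1 = [-9/10 6/5 -9; -6/5 33/5 -45; 0 0 1]
T5·…·T1 = [-9/20 3/5 -9/2; -18/5 99/5 -135; 0 0 1]
det M = -27/4; M⁻¹ = [-44/15 4/45 -6/5; -8/15 1/15 33/5; 0 0 1]
M⁻¹ · (-141/20, -1629/10)ᵀ = (5, -1/2)ᵀ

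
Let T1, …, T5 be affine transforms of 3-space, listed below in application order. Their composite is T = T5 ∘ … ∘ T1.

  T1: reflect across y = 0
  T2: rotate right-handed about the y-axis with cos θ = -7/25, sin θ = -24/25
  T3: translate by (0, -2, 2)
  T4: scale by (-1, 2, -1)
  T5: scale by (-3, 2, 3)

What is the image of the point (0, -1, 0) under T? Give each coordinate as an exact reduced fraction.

T(p) = (0, -4, -6)

T1 reflect across y = 0: (0, -1, 0) → (0, 1, 0)
T2 rotate right-handed about the y-axis with cos θ = -7/25, sin θ = -24/25: (0, 1, 0) → (0, 1, 0)
T3 translate by (0, -2, 2): (0, 1, 0) → (0, -1, 2)
T4 scale by (-1, 2, -1): (0, -1, 2) → (0, -2, -2)
T5 scale by (-3, 2, 3): (0, -2, -2) → (0, -4, -6)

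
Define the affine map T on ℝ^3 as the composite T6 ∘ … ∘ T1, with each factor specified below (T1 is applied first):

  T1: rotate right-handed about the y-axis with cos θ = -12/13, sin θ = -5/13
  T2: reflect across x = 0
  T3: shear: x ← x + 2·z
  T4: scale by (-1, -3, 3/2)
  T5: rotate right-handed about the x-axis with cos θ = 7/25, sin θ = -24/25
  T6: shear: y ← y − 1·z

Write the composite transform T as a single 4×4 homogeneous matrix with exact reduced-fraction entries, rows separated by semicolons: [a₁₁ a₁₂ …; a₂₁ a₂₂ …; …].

T = [-22/13 0 19/13 0; 51/130 -93/25 -306/325 0; 21/130 72/25 -126/325 0; 0 0 0 1]

T1 = [-12/13 0 -5/13 0; 0 1 0 0; 5/13 0 -12/13 0; 0 0 0 1]
T2·T1 = [12/13 0 5/13 0; 0 1 0 0; 5/13 0 -12/13 0; 0 0 0 1]
T3·…·T1 = [22/13 0 -19/13 0; 0 1 0 0; 5/13 0 -12/13 0; 0 0 0 1]
T4·…·T1 = [-22/13 0 19/13 0; 0 -3 0 0; 15/26 0 -18/13 0; 0 0 0 1]
T5·…·T1 = [-22/13 0 19/13 0; 36/65 -21/25 -432/325 0; 21/130 72/25 -126/325 0; 0 0 0 1]
T6·…·T1 = [-22/13 0 19/13 0; 51/130 -93/25 -306/325 0; 21/130 72/25 -126/325 0; 0 0 0 1]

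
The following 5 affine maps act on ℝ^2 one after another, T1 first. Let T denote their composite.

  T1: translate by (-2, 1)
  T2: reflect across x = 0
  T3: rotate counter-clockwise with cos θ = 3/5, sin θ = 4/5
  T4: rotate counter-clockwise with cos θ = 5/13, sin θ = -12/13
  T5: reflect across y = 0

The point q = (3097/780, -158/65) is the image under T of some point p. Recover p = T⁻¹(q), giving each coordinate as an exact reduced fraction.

p = (-5/4, 7/3)

T1 = [1 0 -2; 0 1 1; 0 0 1]
T2·T1 = [-1 0 2; 0 1 1; 0 0 1]
T3·…·T1 = [-3/5 -4/5 2/5; -4/5 3/5 11/5; 0 0 1]
T4·…·T1 = [-63/65 16/65 142/65; 16/65 63/65 31/65; 0 0 1]
T5·…·T1 = [-63/65 16/65 142/65; -16/65 -63/65 -31/65; 0 0 1]
det M = 1; M⁻¹ = [-63/65 -16/65 2; 16/65 -63/65 -1; 0 0 1]
M⁻¹ · (3097/780, -158/65)ᵀ = (-5/4, 7/3)ᵀ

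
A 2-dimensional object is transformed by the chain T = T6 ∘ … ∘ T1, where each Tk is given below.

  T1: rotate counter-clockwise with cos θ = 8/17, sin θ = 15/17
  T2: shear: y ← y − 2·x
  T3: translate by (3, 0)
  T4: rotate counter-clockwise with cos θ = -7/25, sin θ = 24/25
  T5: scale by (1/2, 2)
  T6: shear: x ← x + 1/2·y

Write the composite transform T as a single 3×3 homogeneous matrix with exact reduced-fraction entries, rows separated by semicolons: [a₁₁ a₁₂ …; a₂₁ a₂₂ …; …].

T1 = [8/17 -15/17 0; 15/17 8/17 0; 0 0 1]
T2·T1 = [8/17 -15/17 0; -1/17 38/17 0; 0 0 1]
T3·…·T1 = [8/17 -15/17 3; -1/17 38/17 0; 0 0 1]
T4·…·T1 = [-32/425 -807/425 -21/25; 199/425 -626/425 72/25; 0 0 1]
T5·…·T1 = [-16/425 -807/850 -21/50; 398/425 -1252/425 144/25; 0 0 1]
T6·…·T1 = [183/425 -2059/850 123/50; 398/425 -1252/425 144/25; 0 0 1]

T = [183/425 -2059/850 123/50; 398/425 -1252/425 144/25; 0 0 1]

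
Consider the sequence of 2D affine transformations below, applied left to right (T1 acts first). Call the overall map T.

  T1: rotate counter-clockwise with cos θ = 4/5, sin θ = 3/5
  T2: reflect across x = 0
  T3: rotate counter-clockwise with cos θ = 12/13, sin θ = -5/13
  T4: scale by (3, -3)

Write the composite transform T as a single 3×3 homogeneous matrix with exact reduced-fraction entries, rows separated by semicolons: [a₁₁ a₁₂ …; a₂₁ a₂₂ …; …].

T1 = [4/5 -3/5 0; 3/5 4/5 0; 0 0 1]
T2·T1 = [-4/5 3/5 0; 3/5 4/5 0; 0 0 1]
T3·…·T1 = [-33/65 56/65 0; 56/65 33/65 0; 0 0 1]
T4·…·T1 = [-99/65 168/65 0; -168/65 -99/65 0; 0 0 1]

T = [-99/65 168/65 0; -168/65 -99/65 0; 0 0 1]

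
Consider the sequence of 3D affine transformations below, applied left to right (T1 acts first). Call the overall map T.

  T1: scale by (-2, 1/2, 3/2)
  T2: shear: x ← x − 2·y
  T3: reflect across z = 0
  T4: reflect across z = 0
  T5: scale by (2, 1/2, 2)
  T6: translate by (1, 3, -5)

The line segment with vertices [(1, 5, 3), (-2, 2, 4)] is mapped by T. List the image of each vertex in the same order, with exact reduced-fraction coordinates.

T1 scale by (-2, 1/2, 3/2): (1, 5, 3) → (-2, 5/2, 9/2); (-2, 2, 4) → (4, 1, 6)
T2 shear: x ← x − 2·y: (-2, 5/2, 9/2) → (-7, 5/2, 9/2); (4, 1, 6) → (2, 1, 6)
T3 reflect across z = 0: (-7, 5/2, 9/2) → (-7, 5/2, -9/2); (2, 1, 6) → (2, 1, -6)
T4 reflect across z = 0: (-7, 5/2, -9/2) → (-7, 5/2, 9/2); (2, 1, -6) → (2, 1, 6)
T5 scale by (2, 1/2, 2): (-7, 5/2, 9/2) → (-14, 5/4, 9); (2, 1, 6) → (4, 1/2, 12)
T6 translate by (1, 3, -5): (-14, 5/4, 9) → (-13, 17/4, 4); (4, 1/2, 12) → (5, 7/2, 7)

image vertices: (-13, 17/4, 4), (5, 7/2, 7)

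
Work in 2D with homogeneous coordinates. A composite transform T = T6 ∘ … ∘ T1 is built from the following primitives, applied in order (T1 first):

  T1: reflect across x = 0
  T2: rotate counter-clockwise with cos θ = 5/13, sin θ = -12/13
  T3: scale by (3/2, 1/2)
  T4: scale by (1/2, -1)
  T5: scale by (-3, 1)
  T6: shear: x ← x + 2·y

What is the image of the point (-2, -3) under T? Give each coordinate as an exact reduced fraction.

T(p) = (15/2, 3/2)

T1 reflect across x = 0: (-2, -3) → (2, -3)
T2 rotate counter-clockwise with cos θ = 5/13, sin θ = -12/13: (2, -3) → (-2, -3)
T3 scale by (3/2, 1/2): (-2, -3) → (-3, -3/2)
T4 scale by (1/2, -1): (-3, -3/2) → (-3/2, 3/2)
T5 scale by (-3, 1): (-3/2, 3/2) → (9/2, 3/2)
T6 shear: x ← x + 2·y: (9/2, 3/2) → (15/2, 3/2)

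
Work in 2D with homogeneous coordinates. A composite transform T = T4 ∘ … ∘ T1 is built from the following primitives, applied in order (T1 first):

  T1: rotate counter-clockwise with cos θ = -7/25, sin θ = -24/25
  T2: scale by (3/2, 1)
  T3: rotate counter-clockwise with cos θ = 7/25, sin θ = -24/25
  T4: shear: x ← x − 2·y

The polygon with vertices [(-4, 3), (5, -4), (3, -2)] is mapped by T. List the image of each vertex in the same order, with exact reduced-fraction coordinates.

image vertices: (72/5, -123/25), (-4691/250, 4072/625), (-2509/250, 2078/625)

T1 rotate counter-clockwise with cos θ = -7/25, sin θ = -24/25: (-4, 3) → (4, 3); (5, -4) → (-131/25, -92/25); (3, -2) → (-69/25, -58/25)
T2 scale by (3/2, 1): (4, 3) → (6, 3); (-131/25, -92/25) → (-393/50, -92/25); (-69/25, -58/25) → (-207/50, -58/25)
T3 rotate counter-clockwise with cos θ = 7/25, sin θ = -24/25: (6, 3) → (114/25, -123/25); (-393/50, -92/25) → (-7167/1250, 4072/625); (-207/50, -58/25) → (-4233/1250, 2078/625)
T4 shear: x ← x − 2·y: (114/25, -123/25) → (72/5, -123/25); (-7167/1250, 4072/625) → (-4691/250, 4072/625); (-4233/1250, 2078/625) → (-2509/250, 2078/625)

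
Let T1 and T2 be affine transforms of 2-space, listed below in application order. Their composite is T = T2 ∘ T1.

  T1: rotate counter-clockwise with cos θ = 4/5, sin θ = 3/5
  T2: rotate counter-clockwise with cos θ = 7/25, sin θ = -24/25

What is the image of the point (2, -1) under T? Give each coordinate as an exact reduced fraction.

T1 rotate counter-clockwise with cos θ = 4/5, sin θ = 3/5: (2, -1) → (11/5, 2/5)
T2 rotate counter-clockwise with cos θ = 7/25, sin θ = -24/25: (11/5, 2/5) → (1, -2)

T(p) = (1, -2)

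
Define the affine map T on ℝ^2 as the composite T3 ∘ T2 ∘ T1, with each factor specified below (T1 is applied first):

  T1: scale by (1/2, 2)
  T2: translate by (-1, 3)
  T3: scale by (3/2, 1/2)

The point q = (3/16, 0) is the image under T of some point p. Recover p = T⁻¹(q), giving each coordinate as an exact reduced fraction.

p = (9/4, -3/2)

T1 = [1/2 0 0; 0 2 0; 0 0 1]
T2·T1 = [1/2 0 -1; 0 2 3; 0 0 1]
T3·…·T1 = [3/4 0 -3/2; 0 1 3/2; 0 0 1]
det M = 3/4; M⁻¹ = [4/3 0 2; 0 1 -3/2; 0 0 1]
M⁻¹ · (3/16, 0)ᵀ = (9/4, -3/2)ᵀ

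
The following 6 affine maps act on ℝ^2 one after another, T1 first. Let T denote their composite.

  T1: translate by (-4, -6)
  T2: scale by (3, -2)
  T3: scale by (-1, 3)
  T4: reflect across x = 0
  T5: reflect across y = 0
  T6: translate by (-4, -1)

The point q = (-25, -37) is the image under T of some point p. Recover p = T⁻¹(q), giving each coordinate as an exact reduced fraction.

T1 = [1 0 -4; 0 1 -6; 0 0 1]
T2·T1 = [3 0 -12; 0 -2 12; 0 0 1]
T3·…·T1 = [-3 0 12; 0 -6 36; 0 0 1]
T4·…·T1 = [3 0 -12; 0 -6 36; 0 0 1]
T5·…·T1 = [3 0 -12; 0 6 -36; 0 0 1]
T6·…·T1 = [3 0 -16; 0 6 -37; 0 0 1]
det M = 18; M⁻¹ = [1/3 0 16/3; 0 1/6 37/6; 0 0 1]
M⁻¹ · (-25, -37)ᵀ = (-3, 0)ᵀ

p = (-3, 0)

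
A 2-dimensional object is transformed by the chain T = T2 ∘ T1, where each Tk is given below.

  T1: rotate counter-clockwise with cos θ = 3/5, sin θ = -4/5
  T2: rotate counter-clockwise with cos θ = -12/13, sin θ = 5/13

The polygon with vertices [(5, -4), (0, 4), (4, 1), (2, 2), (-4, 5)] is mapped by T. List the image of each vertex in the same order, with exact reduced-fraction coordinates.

image vertices: (172/65, 379/65), (-252/65, -64/65), (-127/65, 236/65), (-158/65, 94/65), (-251/65, -332/65)

T1 rotate counter-clockwise with cos θ = 3/5, sin θ = -4/5: (5, -4) → (-1/5, -32/5); (0, 4) → (16/5, 12/5); (4, 1) → (16/5, -13/5); (2, 2) → (14/5, -2/5); (-4, 5) → (8/5, 31/5)
T2 rotate counter-clockwise with cos θ = -12/13, sin θ = 5/13: (-1/5, -32/5) → (172/65, 379/65); (16/5, 12/5) → (-252/65, -64/65); (16/5, -13/5) → (-127/65, 236/65); (14/5, -2/5) → (-158/65, 94/65); (8/5, 31/5) → (-251/65, -332/65)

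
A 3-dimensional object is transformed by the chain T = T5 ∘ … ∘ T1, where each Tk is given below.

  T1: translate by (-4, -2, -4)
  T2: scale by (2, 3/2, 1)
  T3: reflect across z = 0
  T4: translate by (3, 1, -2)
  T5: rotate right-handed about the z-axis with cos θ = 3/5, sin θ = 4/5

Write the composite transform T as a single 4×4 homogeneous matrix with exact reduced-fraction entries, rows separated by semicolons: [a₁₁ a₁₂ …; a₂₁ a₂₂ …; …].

T1 = [1 0 0 -4; 0 1 0 -2; 0 0 1 -4; 0 0 0 1]
T2·T1 = [2 0 0 -8; 0 3/2 0 -3; 0 0 1 -4; 0 0 0 1]
T3·…·T1 = [2 0 0 -8; 0 3/2 0 -3; 0 0 -1 4; 0 0 0 1]
T4·…·T1 = [2 0 0 -5; 0 3/2 0 -2; 0 0 -1 2; 0 0 0 1]
T5·…·T1 = [6/5 -6/5 0 -7/5; 8/5 9/10 0 -26/5; 0 0 -1 2; 0 0 0 1]

T = [6/5 -6/5 0 -7/5; 8/5 9/10 0 -26/5; 0 0 -1 2; 0 0 0 1]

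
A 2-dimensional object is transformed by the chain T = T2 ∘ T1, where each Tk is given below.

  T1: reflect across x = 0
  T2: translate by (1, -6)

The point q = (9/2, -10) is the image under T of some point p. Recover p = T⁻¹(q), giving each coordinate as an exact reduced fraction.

T1 = [-1 0 0; 0 1 0; 0 0 1]
T2·T1 = [-1 0 1; 0 1 -6; 0 0 1]
det M = -1; M⁻¹ = [-1 0 1; 0 1 6; 0 0 1]
M⁻¹ · (9/2, -10)ᵀ = (-7/2, -4)ᵀ

p = (-7/2, -4)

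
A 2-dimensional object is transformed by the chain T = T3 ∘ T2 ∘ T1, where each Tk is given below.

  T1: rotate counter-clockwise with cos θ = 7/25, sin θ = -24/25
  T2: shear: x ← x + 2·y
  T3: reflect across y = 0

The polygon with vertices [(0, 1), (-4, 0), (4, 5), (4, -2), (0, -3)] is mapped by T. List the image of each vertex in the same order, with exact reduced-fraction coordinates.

T1 rotate counter-clockwise with cos θ = 7/25, sin θ = -24/25: (0, 1) → (24/25, 7/25); (-4, 0) → (-28/25, 96/25); (4, 5) → (148/25, -61/25); (4, -2) → (-4/5, -22/5); (0, -3) → (-72/25, -21/25)
T2 shear: x ← x + 2·y: (24/25, 7/25) → (38/25, 7/25); (-28/25, 96/25) → (164/25, 96/25); (148/25, -61/25) → (26/25, -61/25); (-4/5, -22/5) → (-48/5, -22/5); (-72/25, -21/25) → (-114/25, -21/25)
T3 reflect across y = 0: (38/25, 7/25) → (38/25, -7/25); (164/25, 96/25) → (164/25, -96/25); (26/25, -61/25) → (26/25, 61/25); (-48/5, -22/5) → (-48/5, 22/5); (-114/25, -21/25) → (-114/25, 21/25)

image vertices: (38/25, -7/25), (164/25, -96/25), (26/25, 61/25), (-48/5, 22/5), (-114/25, 21/25)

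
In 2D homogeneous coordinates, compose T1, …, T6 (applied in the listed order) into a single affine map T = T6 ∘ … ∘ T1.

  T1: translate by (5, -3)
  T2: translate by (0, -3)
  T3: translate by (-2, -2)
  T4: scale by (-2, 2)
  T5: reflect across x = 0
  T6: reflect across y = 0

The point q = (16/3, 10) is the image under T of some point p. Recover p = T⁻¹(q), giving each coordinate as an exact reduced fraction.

p = (-1/3, 3)

T1 = [1 0 5; 0 1 -3; 0 0 1]
T2·T1 = [1 0 5; 0 1 -6; 0 0 1]
T3·…·T1 = [1 0 3; 0 1 -8; 0 0 1]
T4·…·T1 = [-2 0 -6; 0 2 -16; 0 0 1]
T5·…·T1 = [2 0 6; 0 2 -16; 0 0 1]
T6·…·T1 = [2 0 6; 0 -2 16; 0 0 1]
det M = -4; M⁻¹ = [1/2 0 -3; 0 -1/2 8; 0 0 1]
M⁻¹ · (16/3, 10)ᵀ = (-1/3, 3)ᵀ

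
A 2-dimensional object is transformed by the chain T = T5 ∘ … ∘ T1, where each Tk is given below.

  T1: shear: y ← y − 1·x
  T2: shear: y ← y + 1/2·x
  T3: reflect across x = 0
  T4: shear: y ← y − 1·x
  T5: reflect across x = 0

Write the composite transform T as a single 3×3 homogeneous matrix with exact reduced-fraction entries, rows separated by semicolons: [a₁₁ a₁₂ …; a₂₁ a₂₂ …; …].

T = [1 0 0; 1/2 1 0; 0 0 1]

T1 = [1 0 0; -1 1 0; 0 0 1]
T2·T1 = [1 0 0; -1/2 1 0; 0 0 1]
T3·…·T1 = [-1 0 0; -1/2 1 0; 0 0 1]
T4·…·T1 = [-1 0 0; 1/2 1 0; 0 0 1]
T5·…·T1 = [1 0 0; 1/2 1 0; 0 0 1]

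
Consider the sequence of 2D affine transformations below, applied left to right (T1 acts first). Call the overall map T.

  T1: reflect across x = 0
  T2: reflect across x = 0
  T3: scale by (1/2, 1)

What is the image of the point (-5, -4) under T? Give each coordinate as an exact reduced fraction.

T1 reflect across x = 0: (-5, -4) → (5, -4)
T2 reflect across x = 0: (5, -4) → (-5, -4)
T3 scale by (1/2, 1): (-5, -4) → (-5/2, -4)

T(p) = (-5/2, -4)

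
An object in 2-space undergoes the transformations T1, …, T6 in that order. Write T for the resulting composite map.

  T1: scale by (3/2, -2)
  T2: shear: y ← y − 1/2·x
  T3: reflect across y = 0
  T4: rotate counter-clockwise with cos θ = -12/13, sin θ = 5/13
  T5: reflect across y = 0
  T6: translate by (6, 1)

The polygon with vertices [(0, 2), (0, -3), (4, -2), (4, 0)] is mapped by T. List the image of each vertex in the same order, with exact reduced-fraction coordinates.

image vertices: (58/13, 61/13), (108/13, -59/13), (11/13, -29/13), (-9/13, 19/13)

T1 scale by (3/2, -2): (0, 2) → (0, -4); (0, -3) → (0, 6); (4, -2) → (6, 4); (4, 0) → (6, 0)
T2 shear: y ← y − 1/2·x: (0, -4) → (0, -4); (0, 6) → (0, 6); (6, 4) → (6, 1); (6, 0) → (6, -3)
T3 reflect across y = 0: (0, -4) → (0, 4); (0, 6) → (0, -6); (6, 1) → (6, -1); (6, -3) → (6, 3)
T4 rotate counter-clockwise with cos θ = -12/13, sin θ = 5/13: (0, 4) → (-20/13, -48/13); (0, -6) → (30/13, 72/13); (6, -1) → (-67/13, 42/13); (6, 3) → (-87/13, -6/13)
T5 reflect across y = 0: (-20/13, -48/13) → (-20/13, 48/13); (30/13, 72/13) → (30/13, -72/13); (-67/13, 42/13) → (-67/13, -42/13); (-87/13, -6/13) → (-87/13, 6/13)
T6 translate by (6, 1): (-20/13, 48/13) → (58/13, 61/13); (30/13, -72/13) → (108/13, -59/13); (-67/13, -42/13) → (11/13, -29/13); (-87/13, 6/13) → (-9/13, 19/13)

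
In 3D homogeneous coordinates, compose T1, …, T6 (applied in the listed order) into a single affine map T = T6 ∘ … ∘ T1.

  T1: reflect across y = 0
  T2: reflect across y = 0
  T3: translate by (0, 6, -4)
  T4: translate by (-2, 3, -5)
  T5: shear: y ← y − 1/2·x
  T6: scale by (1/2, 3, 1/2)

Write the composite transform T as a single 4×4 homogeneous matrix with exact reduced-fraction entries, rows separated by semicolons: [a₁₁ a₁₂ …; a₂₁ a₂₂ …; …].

T1 = [1 0 0 0; 0 -1 0 0; 0 0 1 0; 0 0 0 1]
T2·T1 = [1 0 0 0; 0 1 0 0; 0 0 1 0; 0 0 0 1]
T3·…·T1 = [1 0 0 0; 0 1 0 6; 0 0 1 -4; 0 0 0 1]
T4·…·T1 = [1 0 0 -2; 0 1 0 9; 0 0 1 -9; 0 0 0 1]
T5·…·T1 = [1 0 0 -2; -1/2 1 0 10; 0 0 1 -9; 0 0 0 1]
T6·…·T1 = [1/2 0 0 -1; -3/2 3 0 30; 0 0 1/2 -9/2; 0 0 0 1]

T = [1/2 0 0 -1; -3/2 3 0 30; 0 0 1/2 -9/2; 0 0 0 1]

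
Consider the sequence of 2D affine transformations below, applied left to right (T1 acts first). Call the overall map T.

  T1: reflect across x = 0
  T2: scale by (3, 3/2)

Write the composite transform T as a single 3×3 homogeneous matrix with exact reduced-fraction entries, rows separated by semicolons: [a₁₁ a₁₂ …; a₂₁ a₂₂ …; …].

T1 = [-1 0 0; 0 1 0; 0 0 1]
T2·T1 = [-3 0 0; 0 3/2 0; 0 0 1]

T = [-3 0 0; 0 3/2 0; 0 0 1]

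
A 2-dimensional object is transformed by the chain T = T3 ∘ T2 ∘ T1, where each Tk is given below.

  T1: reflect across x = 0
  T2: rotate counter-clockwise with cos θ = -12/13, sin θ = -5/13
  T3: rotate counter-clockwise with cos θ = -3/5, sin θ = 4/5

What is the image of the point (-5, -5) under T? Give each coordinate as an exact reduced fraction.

T1 reflect across x = 0: (-5, -5) → (5, -5)
T2 rotate counter-clockwise with cos θ = -12/13, sin θ = -5/13: (5, -5) → (-85/13, 35/13)
T3 rotate counter-clockwise with cos θ = -3/5, sin θ = 4/5: (-85/13, 35/13) → (23/13, -89/13)

T(p) = (23/13, -89/13)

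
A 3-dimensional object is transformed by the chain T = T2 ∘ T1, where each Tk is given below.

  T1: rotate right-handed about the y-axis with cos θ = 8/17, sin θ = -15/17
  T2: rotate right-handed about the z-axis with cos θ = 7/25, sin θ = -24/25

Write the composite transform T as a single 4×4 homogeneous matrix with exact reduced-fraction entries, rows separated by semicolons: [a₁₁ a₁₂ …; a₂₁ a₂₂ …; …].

T = [56/425 24/25 -21/85 0; -192/425 7/25 72/85 0; 15/17 0 8/17 0; 0 0 0 1]

T1 = [8/17 0 -15/17 0; 0 1 0 0; 15/17 0 8/17 0; 0 0 0 1]
T2·T1 = [56/425 24/25 -21/85 0; -192/425 7/25 72/85 0; 15/17 0 8/17 0; 0 0 0 1]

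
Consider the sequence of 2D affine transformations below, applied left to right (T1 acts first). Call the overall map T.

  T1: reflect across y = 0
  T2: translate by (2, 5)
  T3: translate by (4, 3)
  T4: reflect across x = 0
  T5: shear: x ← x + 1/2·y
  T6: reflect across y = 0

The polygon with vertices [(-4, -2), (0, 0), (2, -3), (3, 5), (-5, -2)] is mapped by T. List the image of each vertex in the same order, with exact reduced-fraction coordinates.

T1 reflect across y = 0: (-4, -2) → (-4, 2); (0, 0) → (0, 0); (2, -3) → (2, 3); (3, 5) → (3, -5); (-5, -2) → (-5, 2)
T2 translate by (2, 5): (-4, 2) → (-2, 7); (0, 0) → (2, 5); (2, 3) → (4, 8); (3, -5) → (5, 0); (-5, 2) → (-3, 7)
T3 translate by (4, 3): (-2, 7) → (2, 10); (2, 5) → (6, 8); (4, 8) → (8, 11); (5, 0) → (9, 3); (-3, 7) → (1, 10)
T4 reflect across x = 0: (2, 10) → (-2, 10); (6, 8) → (-6, 8); (8, 11) → (-8, 11); (9, 3) → (-9, 3); (1, 10) → (-1, 10)
T5 shear: x ← x + 1/2·y: (-2, 10) → (3, 10); (-6, 8) → (-2, 8); (-8, 11) → (-5/2, 11); (-9, 3) → (-15/2, 3); (-1, 10) → (4, 10)
T6 reflect across y = 0: (3, 10) → (3, -10); (-2, 8) → (-2, -8); (-5/2, 11) → (-5/2, -11); (-15/2, 3) → (-15/2, -3); (4, 10) → (4, -10)

image vertices: (3, -10), (-2, -8), (-5/2, -11), (-15/2, -3), (4, -10)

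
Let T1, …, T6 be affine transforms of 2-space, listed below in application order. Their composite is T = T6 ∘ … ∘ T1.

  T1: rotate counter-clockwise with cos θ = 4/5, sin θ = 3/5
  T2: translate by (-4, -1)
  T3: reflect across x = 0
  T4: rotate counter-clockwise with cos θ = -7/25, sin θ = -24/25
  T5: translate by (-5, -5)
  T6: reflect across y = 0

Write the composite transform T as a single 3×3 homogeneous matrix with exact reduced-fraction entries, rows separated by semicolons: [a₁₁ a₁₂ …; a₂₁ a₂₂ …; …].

T1 = [4/5 -3/5 0; 3/5 4/5 0; 0 0 1]
T2·T1 = [4/5 -3/5 -4; 3/5 4/5 -1; 0 0 1]
T3·…·T1 = [-4/5 3/5 4; 3/5 4/5 -1; 0 0 1]
T4·…·T1 = [4/5 3/5 -52/25; 3/5 -4/5 -89/25; 0 0 1]
T5·…·T1 = [4/5 3/5 -177/25; 3/5 -4/5 -214/25; 0 0 1]
T6·…·T1 = [4/5 3/5 -177/25; -3/5 4/5 214/25; 0 0 1]

T = [4/5 3/5 -177/25; -3/5 4/5 214/25; 0 0 1]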